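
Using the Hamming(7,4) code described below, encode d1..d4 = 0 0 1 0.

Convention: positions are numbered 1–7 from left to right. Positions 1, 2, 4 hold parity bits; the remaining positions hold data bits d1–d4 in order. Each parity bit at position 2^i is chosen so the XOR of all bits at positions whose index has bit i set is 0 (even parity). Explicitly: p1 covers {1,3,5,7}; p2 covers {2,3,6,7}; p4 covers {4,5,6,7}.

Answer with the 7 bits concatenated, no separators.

Place data at non-parity positions: p1 p2 0 p4 0 1 0
p1 (pos 1,3,5,7): XOR of data positions = 0⊕0⊕0 = 0
p2 (pos 2,3,6,7): XOR of data positions = 0⊕1⊕0 = 1
p4 (pos 4,5,6,7): XOR of data positions = 0⊕1⊕0 = 1
Codeword: 0101010

0101010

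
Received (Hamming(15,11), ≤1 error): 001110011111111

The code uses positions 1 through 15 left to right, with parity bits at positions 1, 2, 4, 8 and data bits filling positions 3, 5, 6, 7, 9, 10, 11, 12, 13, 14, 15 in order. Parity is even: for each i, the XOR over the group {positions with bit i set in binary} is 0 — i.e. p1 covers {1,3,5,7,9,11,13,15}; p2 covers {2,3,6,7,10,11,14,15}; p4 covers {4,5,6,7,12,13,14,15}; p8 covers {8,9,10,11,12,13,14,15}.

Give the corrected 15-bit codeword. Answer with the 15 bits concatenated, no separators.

s1 (pos 1,3,5,7,9,11,13,15): 0⊕1⊕1⊕0⊕1⊕1⊕1⊕1 = 0
s2 (pos 2,3,6,7,10,11,14,15): 0⊕1⊕0⊕0⊕1⊕1⊕1⊕1 = 1
s4 (pos 4,5,6,7,12,13,14,15): 1⊕1⊕0⊕0⊕1⊕1⊕1⊕1 = 0
s8 (pos 8,9,10,11,12,13,14,15): 1⊕1⊕1⊕1⊕1⊕1⊕1⊕1 = 0
Syndrome s8…s1 = 0010 → error at position 2.
Flip position 2: 001110011111111 → 011110011111111

011110011111111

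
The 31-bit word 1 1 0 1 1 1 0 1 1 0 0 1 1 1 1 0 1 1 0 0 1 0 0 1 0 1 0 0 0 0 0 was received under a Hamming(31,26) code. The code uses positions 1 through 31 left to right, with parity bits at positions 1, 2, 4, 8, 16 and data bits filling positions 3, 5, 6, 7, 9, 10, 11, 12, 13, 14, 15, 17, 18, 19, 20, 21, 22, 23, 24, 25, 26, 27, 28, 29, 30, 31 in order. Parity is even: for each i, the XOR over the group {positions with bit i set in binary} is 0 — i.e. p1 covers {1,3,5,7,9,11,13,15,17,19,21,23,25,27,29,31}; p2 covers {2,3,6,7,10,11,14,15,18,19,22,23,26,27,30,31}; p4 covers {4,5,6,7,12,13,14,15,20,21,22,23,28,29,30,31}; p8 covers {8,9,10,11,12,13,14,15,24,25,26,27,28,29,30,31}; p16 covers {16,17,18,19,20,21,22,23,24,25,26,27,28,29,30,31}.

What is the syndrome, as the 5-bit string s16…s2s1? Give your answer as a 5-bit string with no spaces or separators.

s1 (pos 1,3,5,7,9,11,13,15,17,19,21,23,25,27,29,31): 1⊕0⊕1⊕0⊕1⊕0⊕1⊕1⊕1⊕0⊕1⊕0⊕0⊕0⊕0⊕0 = 1
s2 (pos 2,3,6,7,10,11,14,15,18,19,22,23,26,27,30,31): 1⊕0⊕1⊕0⊕0⊕0⊕1⊕1⊕1⊕0⊕0⊕0⊕1⊕0⊕0⊕0 = 0
s4 (pos 4,5,6,7,12,13,14,15,20,21,22,23,28,29,30,31): 1⊕1⊕1⊕0⊕1⊕1⊕1⊕1⊕0⊕1⊕0⊕0⊕0⊕0⊕0⊕0 = 0
s8 (pos 8,9,10,11,12,13,14,15,24,25,26,27,28,29,30,31): 1⊕1⊕0⊕0⊕1⊕1⊕1⊕1⊕1⊕0⊕1⊕0⊕0⊕0⊕0⊕0 = 0
s16 (pos 16,17,18,19,20,21,22,23,24,25,26,27,28,29,30,31): 0⊕1⊕1⊕0⊕0⊕1⊕0⊕0⊕1⊕0⊕1⊕0⊕0⊕0⊕0⊕0 = 1
Syndrome s16…s1 = 10001 → error at position 17.

10001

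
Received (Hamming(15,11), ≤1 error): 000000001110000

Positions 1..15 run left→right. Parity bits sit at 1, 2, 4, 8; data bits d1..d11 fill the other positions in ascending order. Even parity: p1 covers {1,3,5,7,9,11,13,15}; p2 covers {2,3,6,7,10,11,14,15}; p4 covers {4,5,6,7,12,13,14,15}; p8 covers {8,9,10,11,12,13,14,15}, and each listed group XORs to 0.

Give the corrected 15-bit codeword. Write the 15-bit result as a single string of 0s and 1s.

000000011110000

s1 (pos 1,3,5,7,9,11,13,15): 0⊕0⊕0⊕0⊕1⊕1⊕0⊕0 = 0
s2 (pos 2,3,6,7,10,11,14,15): 0⊕0⊕0⊕0⊕1⊕1⊕0⊕0 = 0
s4 (pos 4,5,6,7,12,13,14,15): 0⊕0⊕0⊕0⊕0⊕0⊕0⊕0 = 0
s8 (pos 8,9,10,11,12,13,14,15): 0⊕1⊕1⊕1⊕0⊕0⊕0⊕0 = 1
Syndrome s8…s1 = 1000 → error at position 8.
Flip position 8: 000000001110000 → 000000011110000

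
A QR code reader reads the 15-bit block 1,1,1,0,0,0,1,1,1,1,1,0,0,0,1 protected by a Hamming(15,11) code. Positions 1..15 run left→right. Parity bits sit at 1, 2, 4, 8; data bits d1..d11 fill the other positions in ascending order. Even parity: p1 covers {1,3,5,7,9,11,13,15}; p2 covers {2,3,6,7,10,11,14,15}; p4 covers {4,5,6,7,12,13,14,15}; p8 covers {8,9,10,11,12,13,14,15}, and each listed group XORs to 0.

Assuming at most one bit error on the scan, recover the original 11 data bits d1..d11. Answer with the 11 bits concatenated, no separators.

s1 (pos 1,3,5,7,9,11,13,15): 1⊕1⊕0⊕1⊕1⊕1⊕0⊕1 = 0
s2 (pos 2,3,6,7,10,11,14,15): 1⊕1⊕0⊕1⊕1⊕1⊕0⊕1 = 0
s4 (pos 4,5,6,7,12,13,14,15): 0⊕0⊕0⊕1⊕0⊕0⊕0⊕1 = 0
s8 (pos 8,9,10,11,12,13,14,15): 1⊕1⊕1⊕1⊕0⊕0⊕0⊕1 = 1
Syndrome s8…s1 = 1000 → error at position 8.
Flip position 8: 111000111110001 → 111000101110001
Read data bits from positions 3,5,6,7,9,10,11,12,13,14,15: 10011110001

10011110001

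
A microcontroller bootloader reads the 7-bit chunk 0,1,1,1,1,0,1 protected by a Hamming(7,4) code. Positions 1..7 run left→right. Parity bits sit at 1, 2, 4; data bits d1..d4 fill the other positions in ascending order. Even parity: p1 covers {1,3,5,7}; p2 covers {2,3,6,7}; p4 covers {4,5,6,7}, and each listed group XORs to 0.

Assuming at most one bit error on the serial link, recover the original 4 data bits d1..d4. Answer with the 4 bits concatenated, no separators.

1100

s1 (pos 1,3,5,7): 0⊕1⊕1⊕1 = 1
s2 (pos 2,3,6,7): 1⊕1⊕0⊕1 = 1
s4 (pos 4,5,6,7): 1⊕1⊕0⊕1 = 1
Syndrome s4…s1 = 111 → error at position 7.
Flip position 7: 0111101 → 0111100
Read data bits from positions 3,5,6,7: 1100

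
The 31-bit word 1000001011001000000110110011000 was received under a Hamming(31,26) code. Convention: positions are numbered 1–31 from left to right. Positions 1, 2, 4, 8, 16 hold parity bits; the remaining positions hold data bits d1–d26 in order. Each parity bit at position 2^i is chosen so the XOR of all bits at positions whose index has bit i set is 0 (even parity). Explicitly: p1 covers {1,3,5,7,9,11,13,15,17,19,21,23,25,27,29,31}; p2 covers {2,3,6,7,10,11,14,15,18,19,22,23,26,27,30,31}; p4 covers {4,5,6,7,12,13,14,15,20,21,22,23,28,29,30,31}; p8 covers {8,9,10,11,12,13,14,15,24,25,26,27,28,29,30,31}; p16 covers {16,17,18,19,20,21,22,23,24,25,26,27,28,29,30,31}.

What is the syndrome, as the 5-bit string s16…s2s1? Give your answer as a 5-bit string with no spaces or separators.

00001

s1 (pos 1,3,5,7,9,11,13,15,17,19,21,23,25,27,29,31): 1⊕0⊕0⊕1⊕1⊕0⊕1⊕0⊕0⊕0⊕1⊕1⊕0⊕1⊕0⊕0 = 1
s2 (pos 2,3,6,7,10,11,14,15,18,19,22,23,26,27,30,31): 0⊕0⊕0⊕1⊕1⊕0⊕0⊕0⊕0⊕0⊕0⊕1⊕0⊕1⊕0⊕0 = 0
s4 (pos 4,5,6,7,12,13,14,15,20,21,22,23,28,29,30,31): 0⊕0⊕0⊕1⊕0⊕1⊕0⊕0⊕1⊕1⊕0⊕1⊕1⊕0⊕0⊕0 = 0
s8 (pos 8,9,10,11,12,13,14,15,24,25,26,27,28,29,30,31): 0⊕1⊕1⊕0⊕0⊕1⊕0⊕0⊕1⊕0⊕0⊕1⊕1⊕0⊕0⊕0 = 0
s16 (pos 16,17,18,19,20,21,22,23,24,25,26,27,28,29,30,31): 0⊕0⊕0⊕0⊕1⊕1⊕0⊕1⊕1⊕0⊕0⊕1⊕1⊕0⊕0⊕0 = 0
Syndrome s16…s1 = 00001 → error at position 1.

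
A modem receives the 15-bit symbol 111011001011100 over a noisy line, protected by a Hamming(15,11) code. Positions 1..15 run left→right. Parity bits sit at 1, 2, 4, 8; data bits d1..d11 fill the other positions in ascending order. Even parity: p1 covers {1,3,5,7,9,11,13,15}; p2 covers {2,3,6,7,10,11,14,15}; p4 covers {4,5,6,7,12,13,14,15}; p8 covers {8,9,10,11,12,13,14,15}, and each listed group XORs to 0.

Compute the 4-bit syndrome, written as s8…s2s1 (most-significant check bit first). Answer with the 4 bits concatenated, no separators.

0000

s1 (pos 1,3,5,7,9,11,13,15): 1⊕1⊕1⊕0⊕1⊕1⊕1⊕0 = 0
s2 (pos 2,3,6,7,10,11,14,15): 1⊕1⊕1⊕0⊕0⊕1⊕0⊕0 = 0
s4 (pos 4,5,6,7,12,13,14,15): 0⊕1⊕1⊕0⊕1⊕1⊕0⊕0 = 0
s8 (pos 8,9,10,11,12,13,14,15): 0⊕1⊕0⊕1⊕1⊕1⊕0⊕0 = 0
Syndrome s8…s1 = 0000 → no error.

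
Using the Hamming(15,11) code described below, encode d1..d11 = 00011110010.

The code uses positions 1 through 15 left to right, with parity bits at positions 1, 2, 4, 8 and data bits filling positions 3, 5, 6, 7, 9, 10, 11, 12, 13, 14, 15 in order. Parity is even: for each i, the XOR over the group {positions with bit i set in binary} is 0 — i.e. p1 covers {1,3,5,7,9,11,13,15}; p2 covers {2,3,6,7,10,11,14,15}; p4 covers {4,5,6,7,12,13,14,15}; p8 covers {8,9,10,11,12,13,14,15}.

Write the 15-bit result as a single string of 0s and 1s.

100000101110010

Place data at non-parity positions: p1 p2 0 p4 0 0 1 p8 1 1 1 0 0 1 0
p1 (pos 1,3,5,7,9,11,13,15): XOR of data positions = 0⊕0⊕1⊕1⊕1⊕0⊕0 = 1
p2 (pos 2,3,6,7,10,11,14,15): XOR of data positions = 0⊕0⊕1⊕1⊕1⊕1⊕0 = 0
p4 (pos 4,5,6,7,12,13,14,15): XOR of data positions = 0⊕0⊕1⊕0⊕0⊕1⊕0 = 0
p8 (pos 8,9,10,11,12,13,14,15): XOR of data positions = 1⊕1⊕1⊕0⊕0⊕1⊕0 = 0
Codeword: 100000101110010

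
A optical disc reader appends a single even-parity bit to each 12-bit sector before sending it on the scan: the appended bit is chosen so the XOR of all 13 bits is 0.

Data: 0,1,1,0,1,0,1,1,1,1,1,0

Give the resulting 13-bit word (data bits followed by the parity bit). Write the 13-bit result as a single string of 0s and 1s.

0110101111100

XOR of the 12 data bits: 0⊕1⊕1⊕0⊕1⊕0⊕1⊕1⊕1⊕1⊕1⊕0 = 0
Parity bit = 0 (so all 13 bits XOR to 0).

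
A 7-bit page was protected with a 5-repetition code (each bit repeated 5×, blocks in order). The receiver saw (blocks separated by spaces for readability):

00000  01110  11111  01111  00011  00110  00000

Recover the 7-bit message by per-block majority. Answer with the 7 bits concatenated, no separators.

0111000

Block 1 (00000): 0 ones → 0
Block 2 (01110): 3 ones → 1
Block 3 (11111): 5 ones → 1
Block 4 (01111): 4 ones → 1
Block 5 (00011): 2 ones → 0
Block 6 (00110): 2 ones → 0
Block 7 (00000): 0 ones → 0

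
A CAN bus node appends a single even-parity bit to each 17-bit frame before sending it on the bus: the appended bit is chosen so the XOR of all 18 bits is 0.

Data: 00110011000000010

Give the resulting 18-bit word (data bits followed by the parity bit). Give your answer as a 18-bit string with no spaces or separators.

001100110000000101

XOR of the 17 data bits: 0⊕0⊕1⊕1⊕0⊕0⊕1⊕1⊕0⊕0⊕0⊕0⊕0⊕0⊕0⊕1⊕0 = 1
Parity bit = 1 (so all 18 bits XOR to 0).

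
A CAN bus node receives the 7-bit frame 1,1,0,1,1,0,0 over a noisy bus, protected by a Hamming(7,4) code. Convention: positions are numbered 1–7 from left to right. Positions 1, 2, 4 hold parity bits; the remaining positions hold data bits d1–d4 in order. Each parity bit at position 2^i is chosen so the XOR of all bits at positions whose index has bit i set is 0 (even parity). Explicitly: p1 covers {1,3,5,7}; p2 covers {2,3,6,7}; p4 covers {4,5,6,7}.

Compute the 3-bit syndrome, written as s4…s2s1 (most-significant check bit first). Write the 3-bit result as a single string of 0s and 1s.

010

s1 (pos 1,3,5,7): 1⊕0⊕1⊕0 = 0
s2 (pos 2,3,6,7): 1⊕0⊕0⊕0 = 1
s4 (pos 4,5,6,7): 1⊕1⊕0⊕0 = 0
Syndrome s4…s1 = 010 → error at position 2.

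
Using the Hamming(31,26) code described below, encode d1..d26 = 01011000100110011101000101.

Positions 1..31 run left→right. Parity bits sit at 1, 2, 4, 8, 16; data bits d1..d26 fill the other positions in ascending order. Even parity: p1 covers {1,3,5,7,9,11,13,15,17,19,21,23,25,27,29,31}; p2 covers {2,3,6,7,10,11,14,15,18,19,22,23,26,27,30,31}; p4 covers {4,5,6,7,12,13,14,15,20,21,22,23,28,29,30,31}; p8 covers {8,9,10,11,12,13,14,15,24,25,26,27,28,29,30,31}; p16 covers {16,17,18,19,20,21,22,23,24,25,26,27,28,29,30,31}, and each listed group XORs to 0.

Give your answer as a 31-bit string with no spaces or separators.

Place data at non-parity positions: p1 p2 0 p4 1 0 1 p8 1 0 0 0 1 0 0 p16 1 1 0 0 1 1 1 0 1 0 0 0 1 0 1
p1 (pos 1,3,5,7,9,11,13,15,17,19,21,23,25,27,29,31): XOR of data positions = 0⊕1⊕1⊕1⊕0⊕1⊕0⊕1⊕0⊕1⊕1⊕1⊕0⊕1⊕1 = 0
p2 (pos 2,3,6,7,10,11,14,15,18,19,22,23,26,27,30,31): XOR of data positions = 0⊕0⊕1⊕0⊕0⊕0⊕0⊕1⊕0⊕1⊕1⊕0⊕0⊕0⊕1 = 1
p4 (pos 4,5,6,7,12,13,14,15,20,21,22,23,28,29,30,31): XOR of data positions = 1⊕0⊕1⊕0⊕1⊕0⊕0⊕0⊕1⊕1⊕1⊕0⊕1⊕0⊕1 = 0
p8 (pos 8,9,10,11,12,13,14,15,24,25,26,27,28,29,30,31): XOR of data positions = 1⊕0⊕0⊕0⊕1⊕0⊕0⊕0⊕1⊕0⊕0⊕0⊕1⊕0⊕1 = 1
p16 (pos 16,17,18,19,20,21,22,23,24,25,26,27,28,29,30,31): XOR of data positions = 1⊕1⊕0⊕0⊕1⊕1⊕1⊕0⊕1⊕0⊕0⊕0⊕1⊕0⊕1 = 0
Codeword: 0100101110001000110011101000101

0100101110001000110011101000101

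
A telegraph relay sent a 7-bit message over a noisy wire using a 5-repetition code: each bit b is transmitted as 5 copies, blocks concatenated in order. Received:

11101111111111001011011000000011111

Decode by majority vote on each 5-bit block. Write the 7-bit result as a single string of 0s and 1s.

Block 1 (11101): 4 ones → 1
Block 2 (11111): 5 ones → 1
Block 3 (11110): 4 ones → 1
Block 4 (01011): 3 ones → 1
Block 5 (01100): 2 ones → 0
Block 6 (00000): 0 ones → 0
Block 7 (11111): 5 ones → 1

1111001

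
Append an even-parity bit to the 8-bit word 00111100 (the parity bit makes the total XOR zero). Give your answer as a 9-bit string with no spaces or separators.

001111000

XOR of the 8 data bits: 0⊕0⊕1⊕1⊕1⊕1⊕0⊕0 = 0
Parity bit = 0 (so all 9 bits XOR to 0).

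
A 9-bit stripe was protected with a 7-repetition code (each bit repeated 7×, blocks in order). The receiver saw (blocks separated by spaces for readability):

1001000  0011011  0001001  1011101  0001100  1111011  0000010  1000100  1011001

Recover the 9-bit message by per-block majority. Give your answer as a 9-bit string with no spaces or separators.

010101001

Block 1 (1001000): 2 ones → 0
Block 2 (0011011): 4 ones → 1
Block 3 (0001001): 2 ones → 0
Block 4 (1011101): 5 ones → 1
Block 5 (0001100): 2 ones → 0
Block 6 (1111011): 6 ones → 1
Block 7 (0000010): 1 one → 0
Block 8 (1000100): 2 ones → 0
Block 9 (1011001): 4 ones → 1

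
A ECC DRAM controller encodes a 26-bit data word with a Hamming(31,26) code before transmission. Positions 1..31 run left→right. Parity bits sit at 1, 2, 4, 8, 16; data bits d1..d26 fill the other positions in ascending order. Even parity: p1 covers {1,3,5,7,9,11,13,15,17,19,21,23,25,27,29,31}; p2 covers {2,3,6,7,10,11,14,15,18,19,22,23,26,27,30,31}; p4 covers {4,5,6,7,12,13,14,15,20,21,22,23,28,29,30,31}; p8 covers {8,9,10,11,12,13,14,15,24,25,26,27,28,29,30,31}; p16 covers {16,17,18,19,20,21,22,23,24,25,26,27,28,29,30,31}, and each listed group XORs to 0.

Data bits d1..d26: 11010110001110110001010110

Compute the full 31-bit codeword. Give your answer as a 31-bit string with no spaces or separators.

0011101101100010110110001010110

Place data at non-parity positions: p1 p2 1 p4 1 0 1 p8 0 1 1 0 0 0 1 p16 1 1 0 1 1 0 0 0 1 0 1 0 1 1 0
p1 (pos 1,3,5,7,9,11,13,15,17,19,21,23,25,27,29,31): XOR of data positions = 1⊕1⊕1⊕0⊕1⊕0⊕1⊕1⊕0⊕1⊕0⊕1⊕1⊕1⊕0 = 0
p2 (pos 2,3,6,7,10,11,14,15,18,19,22,23,26,27,30,31): XOR of data positions = 1⊕0⊕1⊕1⊕1⊕0⊕1⊕1⊕0⊕0⊕0⊕0⊕1⊕1⊕0 = 0
p4 (pos 4,5,6,7,12,13,14,15,20,21,22,23,28,29,30,31): XOR of data positions = 1⊕0⊕1⊕0⊕0⊕0⊕1⊕1⊕1⊕0⊕0⊕0⊕1⊕1⊕0 = 1
p8 (pos 8,9,10,11,12,13,14,15,24,25,26,27,28,29,30,31): XOR of data positions = 0⊕1⊕1⊕0⊕0⊕0⊕1⊕0⊕1⊕0⊕1⊕0⊕1⊕1⊕0 = 1
p16 (pos 16,17,18,19,20,21,22,23,24,25,26,27,28,29,30,31): XOR of data positions = 1⊕1⊕0⊕1⊕1⊕0⊕0⊕0⊕1⊕0⊕1⊕0⊕1⊕1⊕0 = 0
Codeword: 0011101101100010110110001010110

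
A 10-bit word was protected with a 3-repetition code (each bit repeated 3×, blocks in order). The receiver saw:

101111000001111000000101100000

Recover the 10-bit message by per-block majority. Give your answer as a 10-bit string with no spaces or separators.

Block 1 (101): 2 ones → 1
Block 2 (111): 3 ones → 1
Block 3 (000): 0 ones → 0
Block 4 (001): 1 one → 0
Block 5 (111): 3 ones → 1
Block 6 (000): 0 ones → 0
Block 7 (000): 0 ones → 0
Block 8 (101): 2 ones → 1
Block 9 (100): 1 one → 0
Block 10 (000): 0 ones → 0

1100100100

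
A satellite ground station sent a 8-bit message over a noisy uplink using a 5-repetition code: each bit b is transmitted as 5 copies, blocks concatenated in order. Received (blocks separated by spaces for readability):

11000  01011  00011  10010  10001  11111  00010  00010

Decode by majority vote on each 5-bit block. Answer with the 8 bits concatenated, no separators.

Block 1 (11000): 2 ones → 0
Block 2 (01011): 3 ones → 1
Block 3 (00011): 2 ones → 0
Block 4 (10010): 2 ones → 0
Block 5 (10001): 2 ones → 0
Block 6 (11111): 5 ones → 1
Block 7 (00010): 1 one → 0
Block 8 (00010): 1 one → 0

01000100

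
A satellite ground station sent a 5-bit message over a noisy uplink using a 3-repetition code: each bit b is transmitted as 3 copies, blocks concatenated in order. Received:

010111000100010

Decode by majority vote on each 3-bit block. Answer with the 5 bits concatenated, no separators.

01000

Block 1 (010): 1 one → 0
Block 2 (111): 3 ones → 1
Block 3 (000): 0 ones → 0
Block 4 (100): 1 one → 0
Block 5 (010): 1 one → 0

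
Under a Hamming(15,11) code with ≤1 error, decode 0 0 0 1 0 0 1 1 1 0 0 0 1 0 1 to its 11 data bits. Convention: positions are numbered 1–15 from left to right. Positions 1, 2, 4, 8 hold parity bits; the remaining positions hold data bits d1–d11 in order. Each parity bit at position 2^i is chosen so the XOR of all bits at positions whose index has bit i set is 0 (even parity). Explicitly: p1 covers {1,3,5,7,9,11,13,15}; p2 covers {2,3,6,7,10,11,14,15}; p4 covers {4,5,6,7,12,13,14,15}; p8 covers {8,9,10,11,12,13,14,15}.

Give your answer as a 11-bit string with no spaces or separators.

s1 (pos 1,3,5,7,9,11,13,15): 0⊕0⊕0⊕1⊕1⊕0⊕1⊕1 = 0
s2 (pos 2,3,6,7,10,11,14,15): 0⊕0⊕0⊕1⊕0⊕0⊕0⊕1 = 0
s4 (pos 4,5,6,7,12,13,14,15): 1⊕0⊕0⊕1⊕0⊕1⊕0⊕1 = 0
s8 (pos 8,9,10,11,12,13,14,15): 1⊕1⊕0⊕0⊕0⊕1⊕0⊕1 = 0
Syndrome s8…s1 = 0000 → no error.
Read data bits from positions 3,5,6,7,9,10,11,12,13,14,15: 00011000101

00011000101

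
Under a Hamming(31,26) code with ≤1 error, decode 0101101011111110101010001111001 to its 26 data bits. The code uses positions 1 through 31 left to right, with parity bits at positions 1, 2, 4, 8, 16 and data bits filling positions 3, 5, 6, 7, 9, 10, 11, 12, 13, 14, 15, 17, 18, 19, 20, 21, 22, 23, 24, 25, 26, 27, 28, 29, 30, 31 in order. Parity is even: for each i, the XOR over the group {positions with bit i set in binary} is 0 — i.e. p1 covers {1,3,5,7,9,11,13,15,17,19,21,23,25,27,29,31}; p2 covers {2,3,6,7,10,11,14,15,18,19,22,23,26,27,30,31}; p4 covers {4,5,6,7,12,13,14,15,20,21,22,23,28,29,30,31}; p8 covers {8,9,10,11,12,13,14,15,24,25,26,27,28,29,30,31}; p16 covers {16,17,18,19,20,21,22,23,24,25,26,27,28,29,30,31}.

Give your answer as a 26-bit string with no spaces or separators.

01011111111101010001111001

s1 (pos 1,3,5,7,9,11,13,15,17,19,21,23,25,27,29,31): 0⊕0⊕1⊕1⊕1⊕1⊕1⊕1⊕1⊕1⊕1⊕0⊕1⊕1⊕0⊕1 = 0
s2 (pos 2,3,6,7,10,11,14,15,18,19,22,23,26,27,30,31): 1⊕0⊕0⊕1⊕1⊕1⊕1⊕1⊕0⊕1⊕0⊕0⊕1⊕1⊕0⊕1 = 0
s4 (pos 4,5,6,7,12,13,14,15,20,21,22,23,28,29,30,31): 1⊕1⊕0⊕1⊕1⊕1⊕1⊕1⊕0⊕1⊕0⊕0⊕1⊕0⊕0⊕1 = 0
s8 (pos 8,9,10,11,12,13,14,15,24,25,26,27,28,29,30,31): 0⊕1⊕1⊕1⊕1⊕1⊕1⊕1⊕0⊕1⊕1⊕1⊕1⊕0⊕0⊕1 = 0
s16 (pos 16,17,18,19,20,21,22,23,24,25,26,27,28,29,30,31): 0⊕1⊕0⊕1⊕0⊕1⊕0⊕0⊕0⊕1⊕1⊕1⊕1⊕0⊕0⊕1 = 0
Syndrome s16…s1 = 00000 → no error.
Read data bits from positions 3,5,6,7,9,10,11,12,13,14,15,17,18,19,20,21,22,23,24,25,26,27,28,29,30,31: 01011111111101010001111001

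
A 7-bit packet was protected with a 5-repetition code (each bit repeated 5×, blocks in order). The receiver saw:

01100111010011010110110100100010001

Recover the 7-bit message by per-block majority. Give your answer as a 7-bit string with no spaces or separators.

0101100

Block 1 (01100): 2 ones → 0
Block 2 (11101): 4 ones → 1
Block 3 (00110): 2 ones → 0
Block 4 (10110): 3 ones → 1
Block 5 (11010): 3 ones → 1
Block 6 (01000): 1 one → 0
Block 7 (10001): 2 ones → 0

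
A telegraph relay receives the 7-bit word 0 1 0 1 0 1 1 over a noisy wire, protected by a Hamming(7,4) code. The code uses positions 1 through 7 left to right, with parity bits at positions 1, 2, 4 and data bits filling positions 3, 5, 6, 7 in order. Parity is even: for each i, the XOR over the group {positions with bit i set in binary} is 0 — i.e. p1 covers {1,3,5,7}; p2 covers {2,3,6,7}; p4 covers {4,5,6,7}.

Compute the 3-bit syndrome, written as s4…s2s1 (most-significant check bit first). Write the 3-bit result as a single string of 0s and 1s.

111

s1 (pos 1,3,5,7): 0⊕0⊕0⊕1 = 1
s2 (pos 2,3,6,7): 1⊕0⊕1⊕1 = 1
s4 (pos 4,5,6,7): 1⊕0⊕1⊕1 = 1
Syndrome s4…s1 = 111 → error at position 7.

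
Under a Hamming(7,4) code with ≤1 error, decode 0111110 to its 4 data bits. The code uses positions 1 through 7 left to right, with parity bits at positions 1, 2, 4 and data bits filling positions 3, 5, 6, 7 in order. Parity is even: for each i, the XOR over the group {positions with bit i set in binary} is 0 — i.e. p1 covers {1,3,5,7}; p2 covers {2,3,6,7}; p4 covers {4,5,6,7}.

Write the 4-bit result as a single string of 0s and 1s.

s1 (pos 1,3,5,7): 0⊕1⊕1⊕0 = 0
s2 (pos 2,3,6,7): 1⊕1⊕1⊕0 = 1
s4 (pos 4,5,6,7): 1⊕1⊕1⊕0 = 1
Syndrome s4…s1 = 110 → error at position 6.
Flip position 6: 0111110 → 0111100
Read data bits from positions 3,5,6,7: 1100

1100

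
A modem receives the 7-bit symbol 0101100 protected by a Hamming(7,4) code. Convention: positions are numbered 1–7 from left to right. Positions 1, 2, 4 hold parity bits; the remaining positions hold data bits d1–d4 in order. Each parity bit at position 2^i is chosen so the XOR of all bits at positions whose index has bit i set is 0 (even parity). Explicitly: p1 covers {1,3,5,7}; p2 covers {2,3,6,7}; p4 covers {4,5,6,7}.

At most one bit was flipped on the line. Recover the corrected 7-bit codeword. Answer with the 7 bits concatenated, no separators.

0111100

s1 (pos 1,3,5,7): 0⊕0⊕1⊕0 = 1
s2 (pos 2,3,6,7): 1⊕0⊕0⊕0 = 1
s4 (pos 4,5,6,7): 1⊕1⊕0⊕0 = 0
Syndrome s4…s1 = 011 → error at position 3.
Flip position 3: 0101100 → 0111100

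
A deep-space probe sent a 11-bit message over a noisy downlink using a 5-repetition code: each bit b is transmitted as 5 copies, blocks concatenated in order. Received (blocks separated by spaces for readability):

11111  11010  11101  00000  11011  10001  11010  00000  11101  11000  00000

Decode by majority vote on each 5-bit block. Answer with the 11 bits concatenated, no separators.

11101010100

Block 1 (11111): 5 ones → 1
Block 2 (11010): 3 ones → 1
Block 3 (11101): 4 ones → 1
Block 4 (00000): 0 ones → 0
Block 5 (11011): 4 ones → 1
Block 6 (10001): 2 ones → 0
Block 7 (11010): 3 ones → 1
Block 8 (00000): 0 ones → 0
Block 9 (11101): 4 ones → 1
Block 10 (11000): 2 ones → 0
Block 11 (00000): 0 ones → 0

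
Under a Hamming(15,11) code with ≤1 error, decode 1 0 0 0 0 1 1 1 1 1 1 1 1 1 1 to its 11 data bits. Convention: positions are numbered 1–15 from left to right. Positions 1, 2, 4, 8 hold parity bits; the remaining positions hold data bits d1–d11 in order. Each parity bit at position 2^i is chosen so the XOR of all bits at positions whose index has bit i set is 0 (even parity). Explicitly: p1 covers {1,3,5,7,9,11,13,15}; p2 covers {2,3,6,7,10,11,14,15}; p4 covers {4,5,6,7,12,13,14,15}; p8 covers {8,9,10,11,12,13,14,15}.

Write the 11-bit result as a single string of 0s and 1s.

00111111111

s1 (pos 1,3,5,7,9,11,13,15): 1⊕0⊕0⊕1⊕1⊕1⊕1⊕1 = 0
s2 (pos 2,3,6,7,10,11,14,15): 0⊕0⊕1⊕1⊕1⊕1⊕1⊕1 = 0
s4 (pos 4,5,6,7,12,13,14,15): 0⊕0⊕1⊕1⊕1⊕1⊕1⊕1 = 0
s8 (pos 8,9,10,11,12,13,14,15): 1⊕1⊕1⊕1⊕1⊕1⊕1⊕1 = 0
Syndrome s8…s1 = 0000 → no error.
Read data bits from positions 3,5,6,7,9,10,11,12,13,14,15: 00111111111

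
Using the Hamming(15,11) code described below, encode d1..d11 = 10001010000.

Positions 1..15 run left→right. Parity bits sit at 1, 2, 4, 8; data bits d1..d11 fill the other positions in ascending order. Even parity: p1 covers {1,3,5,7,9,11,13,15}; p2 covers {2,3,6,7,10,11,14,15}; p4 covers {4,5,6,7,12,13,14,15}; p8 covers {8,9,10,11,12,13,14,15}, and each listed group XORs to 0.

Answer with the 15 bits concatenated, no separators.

101000001010000

Place data at non-parity positions: p1 p2 1 p4 0 0 0 p8 1 0 1 0 0 0 0
p1 (pos 1,3,5,7,9,11,13,15): XOR of data positions = 1⊕0⊕0⊕1⊕1⊕0⊕0 = 1
p2 (pos 2,3,6,7,10,11,14,15): XOR of data positions = 1⊕0⊕0⊕0⊕1⊕0⊕0 = 0
p4 (pos 4,5,6,7,12,13,14,15): XOR of data positions = 0⊕0⊕0⊕0⊕0⊕0⊕0 = 0
p8 (pos 8,9,10,11,12,13,14,15): XOR of data positions = 1⊕0⊕1⊕0⊕0⊕0⊕0 = 0
Codeword: 101000001010000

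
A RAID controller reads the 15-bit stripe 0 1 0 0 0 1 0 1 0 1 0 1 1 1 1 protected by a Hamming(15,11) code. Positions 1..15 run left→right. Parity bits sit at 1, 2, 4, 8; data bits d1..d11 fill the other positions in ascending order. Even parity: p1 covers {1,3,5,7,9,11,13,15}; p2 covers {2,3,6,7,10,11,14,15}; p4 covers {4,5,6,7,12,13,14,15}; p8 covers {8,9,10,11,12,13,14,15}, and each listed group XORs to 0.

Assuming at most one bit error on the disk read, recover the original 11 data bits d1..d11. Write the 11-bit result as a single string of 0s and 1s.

00000101111

s1 (pos 1,3,5,7,9,11,13,15): 0⊕0⊕0⊕0⊕0⊕0⊕1⊕1 = 0
s2 (pos 2,3,6,7,10,11,14,15): 1⊕0⊕1⊕0⊕1⊕0⊕1⊕1 = 1
s4 (pos 4,5,6,7,12,13,14,15): 0⊕0⊕1⊕0⊕1⊕1⊕1⊕1 = 1
s8 (pos 8,9,10,11,12,13,14,15): 1⊕0⊕1⊕0⊕1⊕1⊕1⊕1 = 0
Syndrome s8…s1 = 0110 → error at position 6.
Flip position 6: 010001010101111 → 010000010101111
Read data bits from positions 3,5,6,7,9,10,11,12,13,14,15: 00000101111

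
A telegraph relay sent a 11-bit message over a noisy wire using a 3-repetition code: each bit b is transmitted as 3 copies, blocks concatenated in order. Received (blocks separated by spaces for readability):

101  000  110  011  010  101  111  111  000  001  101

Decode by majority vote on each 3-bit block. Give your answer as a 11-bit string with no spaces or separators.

10110111001

Block 1 (101): 2 ones → 1
Block 2 (000): 0 ones → 0
Block 3 (110): 2 ones → 1
Block 4 (011): 2 ones → 1
Block 5 (010): 1 one → 0
Block 6 (101): 2 ones → 1
Block 7 (111): 3 ones → 1
Block 8 (111): 3 ones → 1
Block 9 (000): 0 ones → 0
Block 10 (001): 1 one → 0
Block 11 (101): 2 ones → 1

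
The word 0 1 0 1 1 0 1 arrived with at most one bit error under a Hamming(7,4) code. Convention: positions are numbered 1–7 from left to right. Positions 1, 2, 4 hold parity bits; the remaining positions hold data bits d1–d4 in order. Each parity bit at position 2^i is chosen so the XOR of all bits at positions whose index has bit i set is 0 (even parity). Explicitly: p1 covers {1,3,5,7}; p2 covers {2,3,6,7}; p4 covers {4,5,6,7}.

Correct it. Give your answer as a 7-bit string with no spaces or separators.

0100101

s1 (pos 1,3,5,7): 0⊕0⊕1⊕1 = 0
s2 (pos 2,3,6,7): 1⊕0⊕0⊕1 = 0
s4 (pos 4,5,6,7): 1⊕1⊕0⊕1 = 1
Syndrome s4…s1 = 100 → error at position 4.
Flip position 4: 0101101 → 0100101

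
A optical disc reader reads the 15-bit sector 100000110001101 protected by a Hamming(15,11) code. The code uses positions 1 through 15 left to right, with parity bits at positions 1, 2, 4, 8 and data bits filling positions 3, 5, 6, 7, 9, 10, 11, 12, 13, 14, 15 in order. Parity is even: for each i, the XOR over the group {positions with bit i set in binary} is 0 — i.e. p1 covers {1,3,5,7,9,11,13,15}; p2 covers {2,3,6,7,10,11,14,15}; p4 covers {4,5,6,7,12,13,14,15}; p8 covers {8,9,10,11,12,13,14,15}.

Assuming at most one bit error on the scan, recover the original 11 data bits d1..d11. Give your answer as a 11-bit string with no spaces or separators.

00010001101

s1 (pos 1,3,5,7,9,11,13,15): 1⊕0⊕0⊕1⊕0⊕0⊕1⊕1 = 0
s2 (pos 2,3,6,7,10,11,14,15): 0⊕0⊕0⊕1⊕0⊕0⊕0⊕1 = 0
s4 (pos 4,5,6,7,12,13,14,15): 0⊕0⊕0⊕1⊕1⊕1⊕0⊕1 = 0
s8 (pos 8,9,10,11,12,13,14,15): 1⊕0⊕0⊕0⊕1⊕1⊕0⊕1 = 0
Syndrome s8…s1 = 0000 → no error.
Read data bits from positions 3,5,6,7,9,10,11,12,13,14,15: 00010001101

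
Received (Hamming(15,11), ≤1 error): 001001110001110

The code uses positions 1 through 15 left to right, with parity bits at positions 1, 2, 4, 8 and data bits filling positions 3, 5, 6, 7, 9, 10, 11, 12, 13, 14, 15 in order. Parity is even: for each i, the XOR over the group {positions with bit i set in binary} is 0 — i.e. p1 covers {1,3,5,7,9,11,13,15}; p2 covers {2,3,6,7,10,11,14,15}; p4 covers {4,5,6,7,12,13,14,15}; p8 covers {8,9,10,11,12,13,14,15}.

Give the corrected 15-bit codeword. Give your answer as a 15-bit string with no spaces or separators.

s1 (pos 1,3,5,7,9,11,13,15): 0⊕1⊕0⊕1⊕0⊕0⊕1⊕0 = 1
s2 (pos 2,3,6,7,10,11,14,15): 0⊕1⊕1⊕1⊕0⊕0⊕1⊕0 = 0
s4 (pos 4,5,6,7,12,13,14,15): 0⊕0⊕1⊕1⊕1⊕1⊕1⊕0 = 1
s8 (pos 8,9,10,11,12,13,14,15): 1⊕0⊕0⊕0⊕1⊕1⊕1⊕0 = 0
Syndrome s8…s1 = 0101 → error at position 5.
Flip position 5: 001001110001110 → 001011110001110

001011110001110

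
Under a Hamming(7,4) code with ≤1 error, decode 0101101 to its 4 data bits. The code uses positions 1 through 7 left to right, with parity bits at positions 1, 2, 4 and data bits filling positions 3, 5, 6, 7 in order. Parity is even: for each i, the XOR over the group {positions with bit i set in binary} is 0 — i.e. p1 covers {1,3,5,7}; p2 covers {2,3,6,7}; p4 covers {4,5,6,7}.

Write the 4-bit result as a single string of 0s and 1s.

s1 (pos 1,3,5,7): 0⊕0⊕1⊕1 = 0
s2 (pos 2,3,6,7): 1⊕0⊕0⊕1 = 0
s4 (pos 4,5,6,7): 1⊕1⊕0⊕1 = 1
Syndrome s4…s1 = 100 → error at position 4.
Flip position 4: 0101101 → 0100101
Read data bits from positions 3,5,6,7: 0101

0101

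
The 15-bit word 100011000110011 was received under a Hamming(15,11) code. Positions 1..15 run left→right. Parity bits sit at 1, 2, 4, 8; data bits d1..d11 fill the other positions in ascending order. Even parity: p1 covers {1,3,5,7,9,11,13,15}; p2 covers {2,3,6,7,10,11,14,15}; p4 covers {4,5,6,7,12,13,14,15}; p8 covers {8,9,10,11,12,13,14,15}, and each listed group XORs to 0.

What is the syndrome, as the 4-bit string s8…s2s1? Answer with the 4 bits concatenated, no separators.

s1 (pos 1,3,5,7,9,11,13,15): 1⊕0⊕1⊕0⊕0⊕1⊕0⊕1 = 0
s2 (pos 2,3,6,7,10,11,14,15): 0⊕0⊕1⊕0⊕1⊕1⊕1⊕1 = 1
s4 (pos 4,5,6,7,12,13,14,15): 0⊕1⊕1⊕0⊕0⊕0⊕1⊕1 = 0
s8 (pos 8,9,10,11,12,13,14,15): 0⊕0⊕1⊕1⊕0⊕0⊕1⊕1 = 0
Syndrome s8…s1 = 0010 → error at position 2.

0010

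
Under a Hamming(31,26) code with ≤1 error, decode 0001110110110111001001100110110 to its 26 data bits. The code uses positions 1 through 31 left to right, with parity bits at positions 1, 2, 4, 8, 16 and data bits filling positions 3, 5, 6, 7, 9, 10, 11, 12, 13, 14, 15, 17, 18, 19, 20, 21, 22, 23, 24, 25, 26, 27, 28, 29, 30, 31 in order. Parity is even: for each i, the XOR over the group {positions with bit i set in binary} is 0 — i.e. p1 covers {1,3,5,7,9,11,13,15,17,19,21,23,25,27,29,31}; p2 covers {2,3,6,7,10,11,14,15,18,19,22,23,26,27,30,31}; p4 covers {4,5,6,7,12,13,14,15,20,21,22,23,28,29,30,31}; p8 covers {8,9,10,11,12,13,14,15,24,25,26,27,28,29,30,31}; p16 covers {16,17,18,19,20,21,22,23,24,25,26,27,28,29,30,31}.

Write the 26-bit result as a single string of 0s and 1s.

01101011011001001100110110

s1 (pos 1,3,5,7,9,11,13,15,17,19,21,23,25,27,29,31): 0⊕0⊕1⊕0⊕1⊕1⊕0⊕1⊕0⊕1⊕0⊕1⊕0⊕1⊕1⊕0 = 0
s2 (pos 2,3,6,7,10,11,14,15,18,19,22,23,26,27,30,31): 0⊕0⊕1⊕0⊕0⊕1⊕1⊕1⊕0⊕1⊕1⊕1⊕1⊕1⊕1⊕0 = 0
s4 (pos 4,5,6,7,12,13,14,15,20,21,22,23,28,29,30,31): 1⊕1⊕1⊕0⊕1⊕0⊕1⊕1⊕0⊕0⊕1⊕1⊕0⊕1⊕1⊕0 = 0
s8 (pos 8,9,10,11,12,13,14,15,24,25,26,27,28,29,30,31): 1⊕1⊕0⊕1⊕1⊕0⊕1⊕1⊕0⊕0⊕1⊕1⊕0⊕1⊕1⊕0 = 0
s16 (pos 16,17,18,19,20,21,22,23,24,25,26,27,28,29,30,31): 1⊕0⊕0⊕1⊕0⊕0⊕1⊕1⊕0⊕0⊕1⊕1⊕0⊕1⊕1⊕0 = 0
Syndrome s16…s1 = 00000 → no error.
Read data bits from positions 3,5,6,7,9,10,11,12,13,14,15,17,18,19,20,21,22,23,24,25,26,27,28,29,30,31: 01101011011001001100110110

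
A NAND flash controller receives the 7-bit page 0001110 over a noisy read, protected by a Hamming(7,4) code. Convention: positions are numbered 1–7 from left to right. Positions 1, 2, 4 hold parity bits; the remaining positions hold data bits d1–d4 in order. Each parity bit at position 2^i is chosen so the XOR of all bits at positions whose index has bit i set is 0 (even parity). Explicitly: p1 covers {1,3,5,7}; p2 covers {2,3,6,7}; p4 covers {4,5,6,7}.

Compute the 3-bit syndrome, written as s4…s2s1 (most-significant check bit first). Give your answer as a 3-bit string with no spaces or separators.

s1 (pos 1,3,5,7): 0⊕0⊕1⊕0 = 1
s2 (pos 2,3,6,7): 0⊕0⊕1⊕0 = 1
s4 (pos 4,5,6,7): 1⊕1⊕1⊕0 = 1
Syndrome s4…s1 = 111 → error at position 7.

111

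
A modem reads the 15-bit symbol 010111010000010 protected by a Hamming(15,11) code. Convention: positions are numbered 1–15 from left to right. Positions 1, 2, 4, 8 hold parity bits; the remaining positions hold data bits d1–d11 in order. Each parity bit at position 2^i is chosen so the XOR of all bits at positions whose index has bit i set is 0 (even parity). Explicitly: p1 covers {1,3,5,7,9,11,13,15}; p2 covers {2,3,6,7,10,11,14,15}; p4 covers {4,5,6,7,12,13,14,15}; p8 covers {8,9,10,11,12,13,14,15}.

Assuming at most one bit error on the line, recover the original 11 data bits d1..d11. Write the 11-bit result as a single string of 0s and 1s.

11100000010

s1 (pos 1,3,5,7,9,11,13,15): 0⊕0⊕1⊕0⊕0⊕0⊕0⊕0 = 1
s2 (pos 2,3,6,7,10,11,14,15): 1⊕0⊕1⊕0⊕0⊕0⊕1⊕0 = 1
s4 (pos 4,5,6,7,12,13,14,15): 1⊕1⊕1⊕0⊕0⊕0⊕1⊕0 = 0
s8 (pos 8,9,10,11,12,13,14,15): 1⊕0⊕0⊕0⊕0⊕0⊕1⊕0 = 0
Syndrome s8…s1 = 0011 → error at position 3.
Flip position 3: 010111010000010 → 011111010000010
Read data bits from positions 3,5,6,7,9,10,11,12,13,14,15: 11100000010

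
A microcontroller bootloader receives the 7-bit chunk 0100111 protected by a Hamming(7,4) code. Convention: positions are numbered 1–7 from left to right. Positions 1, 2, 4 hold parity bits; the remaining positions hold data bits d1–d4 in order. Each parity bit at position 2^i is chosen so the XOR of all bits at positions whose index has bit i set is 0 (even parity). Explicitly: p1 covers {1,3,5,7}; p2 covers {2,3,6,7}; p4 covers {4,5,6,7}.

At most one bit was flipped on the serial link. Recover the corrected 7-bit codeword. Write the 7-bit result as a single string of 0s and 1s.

0100101

s1 (pos 1,3,5,7): 0⊕0⊕1⊕1 = 0
s2 (pos 2,3,6,7): 1⊕0⊕1⊕1 = 1
s4 (pos 4,5,6,7): 0⊕1⊕1⊕1 = 1
Syndrome s4…s1 = 110 → error at position 6.
Flip position 6: 0100111 → 0100101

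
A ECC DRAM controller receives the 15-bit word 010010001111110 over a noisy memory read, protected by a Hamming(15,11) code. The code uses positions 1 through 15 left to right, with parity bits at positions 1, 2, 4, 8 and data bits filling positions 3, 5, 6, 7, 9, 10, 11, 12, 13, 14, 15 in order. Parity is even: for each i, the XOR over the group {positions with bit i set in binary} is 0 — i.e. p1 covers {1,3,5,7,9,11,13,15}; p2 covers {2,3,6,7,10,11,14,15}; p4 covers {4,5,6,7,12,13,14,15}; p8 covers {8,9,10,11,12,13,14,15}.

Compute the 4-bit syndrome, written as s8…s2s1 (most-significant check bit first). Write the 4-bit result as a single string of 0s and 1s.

0000

s1 (pos 1,3,5,7,9,11,13,15): 0⊕0⊕1⊕0⊕1⊕1⊕1⊕0 = 0
s2 (pos 2,3,6,7,10,11,14,15): 1⊕0⊕0⊕0⊕1⊕1⊕1⊕0 = 0
s4 (pos 4,5,6,7,12,13,14,15): 0⊕1⊕0⊕0⊕1⊕1⊕1⊕0 = 0
s8 (pos 8,9,10,11,12,13,14,15): 0⊕1⊕1⊕1⊕1⊕1⊕1⊕0 = 0
Syndrome s8…s1 = 0000 → no error.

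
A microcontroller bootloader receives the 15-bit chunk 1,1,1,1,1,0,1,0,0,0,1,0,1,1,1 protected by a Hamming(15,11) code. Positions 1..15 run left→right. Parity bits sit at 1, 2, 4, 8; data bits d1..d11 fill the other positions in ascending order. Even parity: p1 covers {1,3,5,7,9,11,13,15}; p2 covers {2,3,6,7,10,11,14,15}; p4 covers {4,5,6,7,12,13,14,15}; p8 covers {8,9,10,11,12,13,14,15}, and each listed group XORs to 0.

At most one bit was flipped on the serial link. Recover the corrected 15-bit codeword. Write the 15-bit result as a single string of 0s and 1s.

s1 (pos 1,3,5,7,9,11,13,15): 1⊕1⊕1⊕1⊕0⊕1⊕1⊕1 = 1
s2 (pos 2,3,6,7,10,11,14,15): 1⊕1⊕0⊕1⊕0⊕1⊕1⊕1 = 0
s4 (pos 4,5,6,7,12,13,14,15): 1⊕1⊕0⊕1⊕0⊕1⊕1⊕1 = 0
s8 (pos 8,9,10,11,12,13,14,15): 0⊕0⊕0⊕1⊕0⊕1⊕1⊕1 = 0
Syndrome s8…s1 = 0001 → error at position 1.
Flip position 1: 111110100010111 → 011110100010111

011110100010111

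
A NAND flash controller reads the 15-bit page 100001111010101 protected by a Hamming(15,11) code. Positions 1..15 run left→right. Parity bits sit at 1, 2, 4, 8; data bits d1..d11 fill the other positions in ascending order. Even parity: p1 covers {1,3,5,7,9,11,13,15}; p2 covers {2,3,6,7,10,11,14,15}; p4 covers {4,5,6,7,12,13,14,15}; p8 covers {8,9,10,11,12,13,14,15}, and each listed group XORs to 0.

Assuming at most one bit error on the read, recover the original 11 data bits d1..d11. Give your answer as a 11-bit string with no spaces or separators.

s1 (pos 1,3,5,7,9,11,13,15): 1⊕0⊕0⊕1⊕1⊕1⊕1⊕1 = 0
s2 (pos 2,3,6,7,10,11,14,15): 0⊕0⊕1⊕1⊕0⊕1⊕0⊕1 = 0
s4 (pos 4,5,6,7,12,13,14,15): 0⊕0⊕1⊕1⊕0⊕1⊕0⊕1 = 0
s8 (pos 8,9,10,11,12,13,14,15): 1⊕1⊕0⊕1⊕0⊕1⊕0⊕1 = 1
Syndrome s8…s1 = 1000 → error at position 8.
Flip position 8: 100001111010101 → 100001101010101
Read data bits from positions 3,5,6,7,9,10,11,12,13,14,15: 00111010101

00111010101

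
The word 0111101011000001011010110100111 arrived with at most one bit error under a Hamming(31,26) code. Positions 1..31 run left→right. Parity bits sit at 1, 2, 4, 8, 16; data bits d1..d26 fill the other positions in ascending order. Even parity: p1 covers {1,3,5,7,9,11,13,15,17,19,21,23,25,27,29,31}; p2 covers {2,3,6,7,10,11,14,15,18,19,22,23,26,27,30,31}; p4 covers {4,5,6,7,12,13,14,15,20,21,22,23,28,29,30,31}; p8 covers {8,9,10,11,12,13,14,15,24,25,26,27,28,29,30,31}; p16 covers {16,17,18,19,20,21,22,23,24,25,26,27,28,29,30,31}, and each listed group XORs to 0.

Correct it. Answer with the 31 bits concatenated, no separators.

0111101001000001011010110100111

s1 (pos 1,3,5,7,9,11,13,15,17,19,21,23,25,27,29,31): 0⊕1⊕1⊕1⊕1⊕0⊕0⊕0⊕0⊕1⊕1⊕1⊕0⊕0⊕1⊕1 = 1
s2 (pos 2,3,6,7,10,11,14,15,18,19,22,23,26,27,30,31): 1⊕1⊕0⊕1⊕1⊕0⊕0⊕0⊕1⊕1⊕0⊕1⊕1⊕0⊕1⊕1 = 0
s4 (pos 4,5,6,7,12,13,14,15,20,21,22,23,28,29,30,31): 1⊕1⊕0⊕1⊕0⊕0⊕0⊕0⊕0⊕1⊕0⊕1⊕0⊕1⊕1⊕1 = 0
s8 (pos 8,9,10,11,12,13,14,15,24,25,26,27,28,29,30,31): 0⊕1⊕1⊕0⊕0⊕0⊕0⊕0⊕1⊕0⊕1⊕0⊕0⊕1⊕1⊕1 = 1
s16 (pos 16,17,18,19,20,21,22,23,24,25,26,27,28,29,30,31): 1⊕0⊕1⊕1⊕0⊕1⊕0⊕1⊕1⊕0⊕1⊕0⊕0⊕1⊕1⊕1 = 0
Syndrome s16…s1 = 01001 → error at position 9.
Flip position 9: 0111101011000001011010110100111 → 0111101001000001011010110100111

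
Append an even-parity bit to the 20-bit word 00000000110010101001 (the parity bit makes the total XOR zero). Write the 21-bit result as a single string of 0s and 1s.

XOR of the 20 data bits: 0⊕0⊕0⊕0⊕0⊕0⊕0⊕0⊕1⊕1⊕0⊕0⊕1⊕0⊕1⊕0⊕1⊕0⊕0⊕1 = 0
Parity bit = 0 (so all 21 bits XOR to 0).

000000001100101010010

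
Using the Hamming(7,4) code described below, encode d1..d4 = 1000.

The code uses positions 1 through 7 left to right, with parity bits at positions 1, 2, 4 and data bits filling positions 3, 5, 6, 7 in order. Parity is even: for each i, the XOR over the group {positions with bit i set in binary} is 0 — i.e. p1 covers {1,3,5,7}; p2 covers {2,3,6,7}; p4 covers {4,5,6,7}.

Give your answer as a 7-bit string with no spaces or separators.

Place data at non-parity positions: p1 p2 1 p4 0 0 0
p1 (pos 1,3,5,7): XOR of data positions = 1⊕0⊕0 = 1
p2 (pos 2,3,6,7): XOR of data positions = 1⊕0⊕0 = 1
p4 (pos 4,5,6,7): XOR of data positions = 0⊕0⊕0 = 0
Codeword: 1110000

1110000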